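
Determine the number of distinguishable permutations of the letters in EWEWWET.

The 7 letters of EWEWWET have repeats: E appearing 3 times and W appearing 3 times.
The number of distinct arrangements is 7!/(3!·3!) = 5040/36 = 140.

140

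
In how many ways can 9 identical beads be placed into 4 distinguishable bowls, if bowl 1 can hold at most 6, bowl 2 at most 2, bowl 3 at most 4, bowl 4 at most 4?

By stars and bars, unrestricted non-negative solutions to x_1+…+x_4 = 9 number C(9+3,3) = 220.
Subtract solutions that violate a single cap (substitute x_i' = x_i − (cap_i+1)): x_1 ≥ 7 gives C(5,3) = 10; x_2 ≥ 3 gives C(9,3) = 84; x_3 ≥ 5 gives C(7,3) = 35; x_4 ≥ 5 gives C(7,3) = 35. Together 164.
Add back pairs where two caps are both exceeded: 0 + 0 + 0 + 4 + 4 + 0 = 8.
By inclusion–exclusion the count is 220 − 164 + 8 = 64.

64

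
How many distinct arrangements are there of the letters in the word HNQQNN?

60

Letter multiplicities in HNQQNN: H×1, N×3, Q×2.
The number of distinct arrangements is 6!/(3!·2!) = 720/12 = 60.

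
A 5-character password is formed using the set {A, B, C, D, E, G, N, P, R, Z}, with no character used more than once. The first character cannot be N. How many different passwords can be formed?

27216

The first character has 10−1 = 9 choices (anything except N).
The remaining 4 characters are filled from the other 9 symbols without repetition: 9 × 8 × 7 × 6 = 3024.
Total: 9 × 3024 = 27216.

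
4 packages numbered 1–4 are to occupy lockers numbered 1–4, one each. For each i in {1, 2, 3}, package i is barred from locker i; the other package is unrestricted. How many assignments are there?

Let Aᵢ (for i ∈ {1, 2, 3}) be the placements that put package i in its forbidden locker. Any j of these fix j positions, leaving (4−j)! ways to fill the rest, and there are C(3,j) ways to pick which j.
By inclusion–exclusion, the number of valid placements is Σ_{j=0}^{3} (−1)^j C(3,j)·(4−j)!.
Computing: 24 − 18 + 6 − 1 = 11.

11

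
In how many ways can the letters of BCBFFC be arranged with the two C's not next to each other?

There are 6!/(2!·2!·2!) = 90 arrangements of BCBFFC in total.
Arrangements with the C's together: treat CC as one letter, giving (5)!/(2!·2!) = 30.
Hence 90 − 30 = 60.

60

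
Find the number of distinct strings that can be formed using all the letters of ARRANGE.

ARRANGE has 7 letters with A appearing twice and R appearing twice.
Dividing 7! = 5040 by 2!·2! = 4 for the repeated letters gives 1260.

1260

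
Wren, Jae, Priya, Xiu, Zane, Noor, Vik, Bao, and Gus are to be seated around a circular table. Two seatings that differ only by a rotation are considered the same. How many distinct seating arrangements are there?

Around a circle, 9 distinct people have 9!/9 = (8)! = 40320 rotationally distinct seatings.

40320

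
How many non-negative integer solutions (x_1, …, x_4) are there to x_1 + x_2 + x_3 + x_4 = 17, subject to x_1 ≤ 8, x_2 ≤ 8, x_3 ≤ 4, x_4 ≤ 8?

250

Ignoring the caps, the number of non-negative solutions to x_1+…+x_4 = 17 is C(20,3) = 1140.
Subtract solutions that violate a single cap (substitute x_i' = x_i − (cap_i+1)): x_1 ≥ 9 gives C(11,3) = 165; x_2 ≥ 9 gives C(11,3) = 165; x_3 ≥ 5 gives C(15,3) = 455; x_4 ≥ 9 gives C(11,3) = 165. Together 950.
Add back pairs where two caps are both exceeded: 0 + 20 + 0 + 20 + 0 + 20 = 60.
By inclusion–exclusion the count is 1140 − 950 + 60 = 250.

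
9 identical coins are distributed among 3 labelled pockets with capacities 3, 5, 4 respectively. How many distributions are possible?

Without the upper bounds there are C(11,2) = 55 ways to split 9 among 3 pockets.
Subtract solutions that violate a single cap (substitute x_i' = x_i − (cap_i+1)): x_1 ≥ 4 gives C(7,2) = 21; x_2 ≥ 6 gives C(5,2) = 10; x_3 ≥ 5 gives C(6,2) = 15. Together 46.
Add back pairs where two caps are both exceeded: 0 + 1 + 0 = 1.
By inclusion–exclusion the count is 55 − 46 + 1 = 10.

10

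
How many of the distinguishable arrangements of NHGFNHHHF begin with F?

840

Fix F in the first position and arrange the remaining 8 letters.
Those 8 letters have H appearing 4 times and N appearing twice, giving (8)!/(4!·2!) = 840.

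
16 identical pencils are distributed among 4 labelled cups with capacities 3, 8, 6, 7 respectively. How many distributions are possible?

125

Ignoring the caps, the number of non-negative solutions to x_1+…+x_4 = 16 is C(19,3) = 969.
Subtract solutions that violate a single cap (substitute x_i' = x_i − (cap_i+1)): x_1 ≥ 4 gives C(15,3) = 455; x_2 ≥ 9 gives C(10,3) = 120; x_3 ≥ 7 gives C(12,3) = 220; x_4 ≥ 8 gives C(11,3) = 165. Together 960.
Add back pairs where two caps are both exceeded: 20 + 56 + 35 + 1 + 0 + 4 = 116.
By inclusion–exclusion the count is 969 − 960 + 116 = 125.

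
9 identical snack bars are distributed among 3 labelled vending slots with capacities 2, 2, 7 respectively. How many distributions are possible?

Without the upper bounds there are C(11,2) = 55 ways to split 9 among 3 vending slots.
Subtract solutions that violate a single cap (substitute x_i' = x_i − (cap_i+1)): x_1 ≥ 3 gives C(8,2) = 28; x_2 ≥ 3 gives C(8,2) = 28; x_3 ≥ 8 gives C(3,2) = 3. Together 59.
Add back pairs where two caps are both exceeded: 10 + 0 + 0 = 10.
By inclusion–exclusion the count is 55 − 59 + 10 = 6.

6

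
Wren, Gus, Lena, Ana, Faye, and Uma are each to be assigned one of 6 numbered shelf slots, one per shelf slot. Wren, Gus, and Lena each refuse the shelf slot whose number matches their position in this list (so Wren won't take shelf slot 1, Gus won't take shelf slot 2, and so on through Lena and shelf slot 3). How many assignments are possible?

426

Let Aᵢ (for i ∈ {1, 2, 3}) be the placements that put person i in their forbidden shelf slot. Any j of these fix j positions, leaving (6−j)! ways to fill the rest, and there are C(3,j) ways to pick which j.
By inclusion–exclusion, the number of valid placements is Σ_{j=0}^{3} (−1)^j C(3,j)·(6−j)!.
Computing: 720 − 360 + 72 − 6 = 426.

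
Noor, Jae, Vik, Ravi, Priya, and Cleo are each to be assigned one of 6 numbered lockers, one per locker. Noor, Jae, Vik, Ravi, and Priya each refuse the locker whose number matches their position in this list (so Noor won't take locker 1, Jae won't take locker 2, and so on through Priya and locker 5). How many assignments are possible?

309

Let Aᵢ (for 1 ≤ i ≤ 5) be the placements that put person i in their forbidden locker. Any j of these fix j positions, leaving (6−j)! ways to fill the rest, and there are C(5,j) ways to pick which j.
By inclusion–exclusion, the number of valid placements is Σ_{j=0}^{5} (−1)^j C(5,j)·(6−j)!.
Computing: 720 − 600 + 240 − 60 + 10 − 1 = 309.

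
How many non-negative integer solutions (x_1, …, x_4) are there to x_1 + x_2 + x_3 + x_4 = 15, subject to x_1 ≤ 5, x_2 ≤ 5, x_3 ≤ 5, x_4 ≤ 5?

Ignoring the caps, the number of non-negative solutions to x_1+…+x_4 = 15 is C(18,3) = 816.
Subtract solutions that violate a single cap (substitute x_i' = x_i − (cap_i+1)): x_1 ≥ 6 gives C(12,3) = 220; x_2 ≥ 6 gives C(12,3) = 220; x_3 ≥ 6 gives C(12,3) = 220; x_4 ≥ 6 gives C(12,3) = 220. Together 880.
Add back pairs where two caps are both exceeded: 20 + 20 + 20 + 20 + 20 + 20 = 120.
By inclusion–exclusion the count is 816 − 880 + 120 = 56.

56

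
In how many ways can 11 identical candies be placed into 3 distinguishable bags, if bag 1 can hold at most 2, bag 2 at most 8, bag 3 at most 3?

6

By stars and bars, unrestricted non-negative solutions to x_1+…+x_3 = 11 number C(11+2,2) = 78.
Subtract solutions that violate a single cap (substitute x_i' = x_i − (cap_i+1)): x_1 ≥ 3 gives C(10,2) = 45; x_2 ≥ 9 gives C(4,2) = 6; x_3 ≥ 4 gives C(9,2) = 36. Together 87.
Add back pairs where two caps are both exceeded: 0 + 15 + 0 = 15.
By inclusion–exclusion the count is 78 − 87 + 15 = 6.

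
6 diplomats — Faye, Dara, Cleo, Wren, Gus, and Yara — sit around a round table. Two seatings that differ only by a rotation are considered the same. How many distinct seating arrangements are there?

Seat Faye anywhere (absorbing the rotational symmetry), then permute the other 5: (5)! = 120.

120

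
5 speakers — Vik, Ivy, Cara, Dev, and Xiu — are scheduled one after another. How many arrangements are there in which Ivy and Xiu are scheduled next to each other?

48

Treat {Ivy, Xiu} as a single unit. There are 4 units to order, and the pair itself can be ordered 2 ways.
That gives 2 × 4! = 2 × 24 = 48.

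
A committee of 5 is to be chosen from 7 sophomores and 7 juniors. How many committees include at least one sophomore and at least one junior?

1960

Unrestricted: C(14,5) = 2002 ways to pick any 5 of the 14.
Selections missing a whole group: no sophomores → C(7,5) = 21; no juniors → C(7,5) = 21.
Both groups omitted at once is impossible, so 2002 − 42 = 1960.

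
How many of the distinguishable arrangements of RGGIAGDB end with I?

840

With the last slot taken by I, it remains to arrange the other 7 letters (RGGAGDB).
Those 7 letters have G appearing 3 times, giving (7)!/(3!) = 840.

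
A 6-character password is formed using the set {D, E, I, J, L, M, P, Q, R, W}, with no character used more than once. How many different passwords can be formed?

151200

Choose and order 6 of the 10 symbols: the first character has 10 options, the next 9, and so on down to 5.
That product is 10 × 9 × 8 × 7 × 6 × 5 = 151200.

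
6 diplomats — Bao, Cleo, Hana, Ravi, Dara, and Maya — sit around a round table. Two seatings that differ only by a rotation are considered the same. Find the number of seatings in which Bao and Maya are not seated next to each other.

Without the restriction there are (5)! = 120 seatings.
Seatings with Bao beside Maya: treat them as a block with 2 internal orders, giving 2 × (4)! = 48.
Subtracting, 120 − 48 = 72.

72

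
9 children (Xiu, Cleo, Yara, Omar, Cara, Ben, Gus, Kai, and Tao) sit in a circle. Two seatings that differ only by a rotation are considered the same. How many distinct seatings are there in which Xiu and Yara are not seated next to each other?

30240

Without the restriction there are (8)! = 40320 seatings.
Seatings with Xiu beside Yara: treat them as a block with 2 internal orders, giving 2 × (7)! = 10080.
Subtracting, 40320 − 10080 = 30240.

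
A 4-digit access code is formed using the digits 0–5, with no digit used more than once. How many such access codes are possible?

360

This is a permutation of 4 out of 6: P(6,4) = 6!/2!.
6 × 5 × 4 × 3 = 360.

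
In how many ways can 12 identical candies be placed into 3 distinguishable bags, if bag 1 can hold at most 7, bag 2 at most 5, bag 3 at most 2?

6

By stars and bars, unrestricted non-negative solutions to x_1+…+x_3 = 12 number C(12+2,2) = 91.
Subtract solutions that violate a single cap (substitute x_i' = x_i − (cap_i+1)): x_1 ≥ 8 gives C(6,2) = 15; x_2 ≥ 6 gives C(8,2) = 28; x_3 ≥ 3 gives C(11,2) = 55. Together 98.
Add back pairs where two caps are both exceeded: 0 + 3 + 10 = 13.
By inclusion–exclusion the count is 91 − 98 + 13 = 6.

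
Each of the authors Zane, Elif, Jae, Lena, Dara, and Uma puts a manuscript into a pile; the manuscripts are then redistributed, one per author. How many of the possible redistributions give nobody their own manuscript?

265

Let Aᵢ be the assignments in which author i gets their own manuscript. We want the size of the complement of A₁∪…∪A_6.
By inclusion–exclusion this is Σ_{j=0}^{6} (−1)^j C(6,j)·(6−j)!.
Computing: 720 − 720 + 360 − 120 + 30 − 6 + 1 = 265.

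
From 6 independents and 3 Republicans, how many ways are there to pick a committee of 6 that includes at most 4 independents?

Split by how many independents are chosen (0 through 4).
Sum: C(6,0)·C(3,6) + C(6,1)·C(3,5) + C(6,2)·C(3,4) + C(6,3)·C(3,3) + C(6,4)·C(3,2) = 0 + 0 + 0 + 20 + 45 = 65.

65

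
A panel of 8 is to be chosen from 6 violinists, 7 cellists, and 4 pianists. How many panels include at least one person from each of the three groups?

22813

With no constraint there are C(17,8) = 24310 possible selections.
Selections missing a whole group: no violinists → C(11,8) = 165; no cellists → C(10,8) = 45; no pianists → C(13,8) = 1287.
Add back selections omitting two groups (i.e. drawn from a single group): C(6,8) + C(7,8) + C(4,8) = 0.
By inclusion–exclusion: 24310 − 1497 + 0 = 22813.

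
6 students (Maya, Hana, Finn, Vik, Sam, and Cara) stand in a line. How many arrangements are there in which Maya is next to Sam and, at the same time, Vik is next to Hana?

96

Treat {Maya,Sam} as one block (2 orders) and {Vik,Hana} as another (2 orders).
That leaves 4 units to arrange: 2 × 2 × 4! = 4 × 24 = 96.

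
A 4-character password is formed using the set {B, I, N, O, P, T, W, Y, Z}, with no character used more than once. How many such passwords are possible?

With no repetition, fill the 4 characters in order: 9 choices, then 8, down to 6.
That product is 9 × 8 × 7 × 6 = 3024.

3024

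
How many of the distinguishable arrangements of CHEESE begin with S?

20

With the first slot taken by S, it remains to arrange the other 5 letters (CHEEE).
Those 5 letters have E appearing 3 times, giving (5)!/(3!) = 20.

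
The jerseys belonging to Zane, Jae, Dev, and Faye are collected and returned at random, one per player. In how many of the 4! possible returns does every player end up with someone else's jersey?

9

Count assignments avoiding every fixed point. For any j of the 4 players fixed to their old jersey, the other 4−j can be arranged in (4−j)! ways.
By inclusion–exclusion this is Σ_{j=0}^{4} (−1)^j C(4,j)·(4−j)!.
Computing: 24 − 24 + 12 − 4 + 1 = 9.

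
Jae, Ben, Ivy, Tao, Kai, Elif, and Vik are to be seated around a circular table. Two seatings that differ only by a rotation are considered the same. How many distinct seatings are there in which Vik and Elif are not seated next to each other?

480

Without the restriction there are (6)! = 720 seatings.
Those with Vik next to Elif: fuse the pair into one unit and seat 6 units around a circle — 2·(5)! = 240.
Subtracting, 720 − 240 = 480.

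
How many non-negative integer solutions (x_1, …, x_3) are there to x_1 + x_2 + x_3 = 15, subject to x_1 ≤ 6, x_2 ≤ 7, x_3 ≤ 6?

15

Ignoring the caps, the number of non-negative solutions to x_1+…+x_3 = 15 is C(17,2) = 136.
Subtract solutions that violate a single cap (substitute x_i' = x_i − (cap_i+1)): x_1 ≥ 7 gives C(10,2) = 45; x_2 ≥ 8 gives C(9,2) = 36; x_3 ≥ 7 gives C(10,2) = 45. Together 126.
Add back pairs where two caps are both exceeded: 1 + 3 + 1 = 5.
By inclusion–exclusion the count is 136 − 126 + 5 = 15.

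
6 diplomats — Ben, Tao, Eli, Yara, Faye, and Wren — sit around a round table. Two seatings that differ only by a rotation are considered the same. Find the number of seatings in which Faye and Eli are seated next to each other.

48

Treat {Faye, Eli} as one unit (2 internal orders) and seat the resulting 5 units around the table: (4)! circular arrangements.
So 2 × (4)! = 2 × 24 = 48.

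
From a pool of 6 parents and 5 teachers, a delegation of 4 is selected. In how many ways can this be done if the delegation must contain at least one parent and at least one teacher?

310

Unrestricted: C(11,4) = 330 ways to pick any 4 of the 11.
Selections missing a whole group: no parents → C(5,4) = 5; no teachers → C(6,4) = 15.
Both groups omitted at once is impossible, so 330 − 20 = 310.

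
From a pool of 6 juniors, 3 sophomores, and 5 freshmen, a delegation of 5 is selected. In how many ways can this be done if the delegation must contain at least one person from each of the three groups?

With no constraint there are C(14,5) = 2002 possible selections.
Subtract selections that omit an entire group: no juniors → C(8,5) = 56; no sophomores → C(11,5) = 462; no freshmen → C(9,5) = 126.
Add back selections omitting two groups (i.e. drawn from a single group): C(6,5) + C(3,5) + C(5,5) = 7.
By inclusion–exclusion: 2002 − 644 + 7 = 1365.

1365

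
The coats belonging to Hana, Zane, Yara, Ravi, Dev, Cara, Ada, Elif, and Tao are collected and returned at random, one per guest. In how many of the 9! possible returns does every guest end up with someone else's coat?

133496

Count assignments avoiding every fixed point. For any j of the 9 guests fixed to their own coat, the other 9−j can be arranged in (9−j)! ways.
By inclusion–exclusion this is Σ_{j=0}^{9} (−1)^j C(9,j)·(9−j)!.
Computing: 362880 − 362880 + 181440 − 60480 + 15120 − 3024 + 504 − 72 + 9 − 1 = 133496.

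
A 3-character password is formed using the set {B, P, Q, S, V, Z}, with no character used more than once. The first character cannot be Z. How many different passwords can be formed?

The first character has 6−1 = 5 choices (anything except Z).
The remaining 2 characters are filled from the other 5 symbols without repetition: 5 × 4 = 20.
Total: 5 × 20 = 100.

100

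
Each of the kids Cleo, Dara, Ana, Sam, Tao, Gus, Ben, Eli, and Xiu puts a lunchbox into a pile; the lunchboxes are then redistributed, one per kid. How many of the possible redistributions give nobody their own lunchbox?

Let Aᵢ be the assignments in which kid i gets their own lunchbox. We want the size of the complement of A₁∪…∪A_9.
By inclusion–exclusion this is Σ_{j=0}^{9} (−1)^j C(9,j)·(9−j)!.
Computing: 362880 − 362880 + 181440 − 60480 + 15120 − 3024 + 504 − 72 + 9 − 1 = 133496.

133496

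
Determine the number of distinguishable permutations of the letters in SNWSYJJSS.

SNWSYJJSS has 9 letters with J appearing twice and S appearing 4 times.
So there are 9! / (4!·2!) = 7560 distinguishable arrangements.

7560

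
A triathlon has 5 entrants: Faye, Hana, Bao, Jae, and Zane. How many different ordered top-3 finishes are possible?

60

This is an ordered selection of 3 from 5: P(5,3).
That gives 5 × 4 × 3 = 60.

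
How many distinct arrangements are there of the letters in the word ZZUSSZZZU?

756

ZZUSSZZZU has 9 letters with S appearing twice, U appearing twice, and Z appearing 5 times.
The number of distinct arrangements is 9!/(5!·2!·2!) = 362880/480 = 756.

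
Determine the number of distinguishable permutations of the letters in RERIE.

RERIE has 5 letters with E appearing twice and R appearing twice.
The number of distinct arrangements is 5!/(2!·2!) = 120/4 = 30.

30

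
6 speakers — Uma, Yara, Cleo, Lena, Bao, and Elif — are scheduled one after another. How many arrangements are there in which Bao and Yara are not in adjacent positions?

480

There are 6! = 720 arrangements in all. If Bao and Yara are adjacent, merging them into one block gives 2·(5)! = 240 arrangements.
Complementary counting: 720 − 240 = 480.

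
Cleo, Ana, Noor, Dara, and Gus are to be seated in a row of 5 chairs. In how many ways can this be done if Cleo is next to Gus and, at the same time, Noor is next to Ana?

Treat {Cleo,Gus} as one block (2 orders) and {Noor,Ana} as another (2 orders).
That leaves 3 units to arrange: 2 × 2 × 3! = 4 × 6 = 24.

24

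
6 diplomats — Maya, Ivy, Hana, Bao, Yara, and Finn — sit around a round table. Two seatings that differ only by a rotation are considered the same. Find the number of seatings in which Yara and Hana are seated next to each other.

48

Treat {Yara, Hana} as one unit (2 internal orders) and seat the resulting 5 units around the table: (4)! circular arrangements.
So 2 × (4)! = 2 × 24 = 48.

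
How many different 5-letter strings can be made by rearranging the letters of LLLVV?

The 5 letters of LLLVV have repeats: L appearing 3 times and V appearing twice.
The number of distinct arrangements is 5!/(3!·2!) = 120/12 = 10.

10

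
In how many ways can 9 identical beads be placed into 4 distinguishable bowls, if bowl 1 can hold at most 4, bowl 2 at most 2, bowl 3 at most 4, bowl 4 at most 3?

Ignoring the caps, the number of non-negative solutions to x_1+…+x_4 = 9 is C(12,3) = 220.
Subtract solutions that violate a single cap (substitute x_i' = x_i − (cap_i+1)): x_1 ≥ 5 gives C(7,3) = 35; x_2 ≥ 3 gives C(9,3) = 84; x_3 ≥ 5 gives C(7,3) = 35; x_4 ≥ 4 gives C(8,3) = 56. Together 210.
Add back pairs where two caps are both exceeded: 4 + 0 + 1 + 4 + 10 + 1 = 20.
By inclusion–exclusion the count is 220 − 210 + 20 = 30.

30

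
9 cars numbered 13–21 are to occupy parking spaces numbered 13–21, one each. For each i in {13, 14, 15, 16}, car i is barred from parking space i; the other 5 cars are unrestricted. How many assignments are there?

Let Aᵢ (for 13 ≤ i ≤ 16) be the placements that put car i in its forbidden parking space. Any j of these fix j positions, leaving (9−j)! ways to fill the rest, and there are C(4,j) ways to pick which j.
By inclusion–exclusion, the number of valid placements is Σ_{j=0}^{4} (−1)^j C(4,j)·(9−j)!.
Computing: 362880 − 161280 + 30240 − 2880 + 120 = 229080.

229080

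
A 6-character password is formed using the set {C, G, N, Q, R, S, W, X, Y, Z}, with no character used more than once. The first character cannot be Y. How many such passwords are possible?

136080

The first character has 10−1 = 9 choices (anything except Y).
The remaining 5 characters are filled from the other 9 symbols without repetition: 9 × 8 × 7 × 6 × 5 = 15120.
Total: 9 × 15120 = 136080.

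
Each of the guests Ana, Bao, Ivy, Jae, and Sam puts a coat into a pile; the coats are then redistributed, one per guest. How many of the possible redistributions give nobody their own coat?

44

Count assignments avoiding every fixed point. For any j of the 5 guests fixed to their own coat, the other 5−j can be arranged in (5−j)! ways.
By inclusion–exclusion this is Σ_{j=0}^{5} (−1)^j C(5,j)·(5−j)!.
Computing: 120 − 120 + 60 − 20 + 5 − 1 = 44.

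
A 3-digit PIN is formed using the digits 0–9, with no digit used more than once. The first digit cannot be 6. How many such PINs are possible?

648

The first digit has 10−1 = 9 choices (anything except 6).
The remaining 2 digits are filled from the other 9 symbols without repetition: 9 × 8 = 72.
Total: 9 × 72 = 648.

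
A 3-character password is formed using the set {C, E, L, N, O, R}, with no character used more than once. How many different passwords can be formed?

120

With no repetition, fill the 3 characters in order: 6 choices, then 5, down to 4.
That product is 6 × 5 × 4 = 120.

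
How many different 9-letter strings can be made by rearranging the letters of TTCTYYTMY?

The 9 letters of TTCTYYTMY have repeats: T appearing 4 times and Y appearing 3 times.
Dividing 9! = 362880 by 4!·3! = 144 for the repeated letters gives 2520.

2520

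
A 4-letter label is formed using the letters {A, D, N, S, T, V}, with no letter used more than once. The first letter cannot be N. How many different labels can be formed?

The first letter has 6−1 = 5 choices (anything except N).
The remaining 3 letters are filled from the other 5 symbols without repetition: 5 × 4 × 3 = 60.
Total: 5 × 60 = 300.

300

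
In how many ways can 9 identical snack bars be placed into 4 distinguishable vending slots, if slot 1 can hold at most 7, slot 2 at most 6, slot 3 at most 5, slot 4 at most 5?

166

Without the upper bounds there are C(12,3) = 220 ways to split 9 among 4 vending slots.
Subtract solutions that violate a single cap (substitute x_i' = x_i − (cap_i+1)): x_1 ≥ 8 gives C(4,3) = 4; x_2 ≥ 7 gives C(5,3) = 10; x_3 ≥ 6 gives C(6,3) = 20; x_4 ≥ 6 gives C(6,3) = 20. Together 54.
No two caps can be exceeded simultaneously, so the pair terms are all 0.
By inclusion–exclusion the count is 220 − 54 + 0 = 166.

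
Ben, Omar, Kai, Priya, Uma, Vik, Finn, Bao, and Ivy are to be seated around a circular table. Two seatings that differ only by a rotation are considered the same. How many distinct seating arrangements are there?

40320

Fix one person's seat to break rotational symmetry; the remaining 8 people can be arranged in (8)! = 40320 ways.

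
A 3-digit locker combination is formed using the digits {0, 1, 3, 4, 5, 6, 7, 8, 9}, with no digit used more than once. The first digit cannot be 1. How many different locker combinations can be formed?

The first digit has 9−1 = 8 choices (anything except 1).
The remaining 2 digits are filled from the other 8 symbols without repetition: 8 × 7 = 56.
Total: 8 × 56 = 448.

448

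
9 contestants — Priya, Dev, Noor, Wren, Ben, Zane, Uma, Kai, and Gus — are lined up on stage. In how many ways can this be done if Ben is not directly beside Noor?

282240

There are 9! = 362880 arrangements in all. If Ben and Noor are adjacent, merging them into one block gives 2·(8)! = 80640 arrangements.
So 362880 − 80640 = 282240 arrangements keep them apart.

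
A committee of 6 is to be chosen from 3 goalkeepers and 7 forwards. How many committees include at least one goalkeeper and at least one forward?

203

Total 6-person selections from all 10: C(10,6) = 210.
Subtract selections that omit an entire group: no goalkeepers → C(7,6) = 7; no forwards → C(3,6) = 0.
Both groups omitted at once is impossible, so 210 − 7 = 203.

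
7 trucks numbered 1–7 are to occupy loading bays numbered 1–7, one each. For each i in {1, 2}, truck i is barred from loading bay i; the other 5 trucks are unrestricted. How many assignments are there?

3720

Let Aᵢ (for i ∈ {1, 2}) be the placements that put truck i in its forbidden loading bay. Any j of these fix j positions, leaving (7−j)! ways to fill the rest, and there are C(2,j) ways to pick which j.
By inclusion–exclusion, the number of valid placements is Σ_{j=0}^{2} (−1)^j C(2,j)·(7−j)!.
Computing: 5040 − 1440 + 120 = 3720.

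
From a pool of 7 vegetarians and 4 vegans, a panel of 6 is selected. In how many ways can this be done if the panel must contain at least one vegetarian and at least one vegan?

455

With no constraint there are C(11,6) = 462 possible selections.
Subtract selections that omit an entire group: no vegetarians → C(4,6) = 0; no vegans → C(7,6) = 7.
Both groups omitted at once is impossible, so 462 − 7 = 455.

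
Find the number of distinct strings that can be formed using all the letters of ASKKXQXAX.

Letter multiplicities in ASKKXQXAX: A×2, K×2, Q×1, S×1, X×3.
So there are 9! / (3!·2!·2!) = 15120 distinguishable arrangements.

15120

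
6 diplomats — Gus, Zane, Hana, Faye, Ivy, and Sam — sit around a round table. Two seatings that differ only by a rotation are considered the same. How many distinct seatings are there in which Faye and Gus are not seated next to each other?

72

All circular seatings of 6 people number (5)! = 120.
Those with Faye next to Gus: fuse the pair into one unit and seat 5 units around a circle — 2·(4)! = 48.
Subtracting, 120 − 48 = 72.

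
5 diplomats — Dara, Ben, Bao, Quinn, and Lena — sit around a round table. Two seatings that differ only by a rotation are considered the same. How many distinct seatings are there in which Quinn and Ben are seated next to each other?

12

Treat {Quinn, Ben} as one unit (2 internal orders) and seat the resulting 4 units around the table: (3)! circular arrangements.
So 2 × (3)! = 2 × 6 = 12.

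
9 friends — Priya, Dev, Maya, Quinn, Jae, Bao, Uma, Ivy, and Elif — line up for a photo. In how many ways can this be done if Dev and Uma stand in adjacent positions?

Treat {Dev, Uma} as a single unit. There are 8 units to order, and the pair itself can be ordered 2 ways.
So the count is 2·(8)! = 80640.

80640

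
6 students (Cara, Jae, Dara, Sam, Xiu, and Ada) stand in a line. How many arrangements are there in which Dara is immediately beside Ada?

Glue Dara and Ada into one block (2 internal orders), leaving 5 units to arrange in a row.
That gives 2 × 5! = 2 × 120 = 240.

240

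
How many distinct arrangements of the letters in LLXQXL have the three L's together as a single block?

12

Treat the 3 copies of L as a single block. The multiset to arrange is then {LLL, Q, X, X}, 4 items in all.
That gives (4)!/(2!) = 12 arrangements.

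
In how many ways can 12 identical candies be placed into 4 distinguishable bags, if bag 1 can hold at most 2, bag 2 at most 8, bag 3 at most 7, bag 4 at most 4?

Without the upper bounds there are C(15,3) = 455 ways to split 12 among 4 bags.
Subtract solutions that violate a single cap (substitute x_i' = x_i − (cap_i+1)): x_1 ≥ 3 gives C(12,3) = 220; x_2 ≥ 9 gives C(6,3) = 20; x_3 ≥ 8 gives C(7,3) = 35; x_4 ≥ 5 gives C(10,3) = 120. Together 395.
Add back pairs where two caps are both exceeded: 1 + 4 + 35 + 0 + 0 + 0 = 40.
By inclusion–exclusion the count is 455 − 395 + 40 = 100.

100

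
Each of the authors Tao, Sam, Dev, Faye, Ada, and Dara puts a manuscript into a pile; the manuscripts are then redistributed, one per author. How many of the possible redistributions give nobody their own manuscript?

Count assignments avoiding every fixed point. For any j of the 6 authors fixed to their own manuscript, the other 6−j can be arranged in (6−j)! ways.
By inclusion–exclusion this is Σ_{j=0}^{6} (−1)^j C(6,j)·(6−j)!.
Computing: 720 − 720 + 360 − 120 + 30 − 6 + 1 = 265.

265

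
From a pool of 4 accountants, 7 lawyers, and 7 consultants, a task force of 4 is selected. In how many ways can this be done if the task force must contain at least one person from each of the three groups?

Total 4-person selections from all 18: C(18,4) = 3060.
Subtract selections that omit an entire group: no accountants → C(14,4) = 1001; no lawyers → C(11,4) = 330; no consultants → C(11,4) = 330.
Add back selections omitting two groups (i.e. drawn from a single group): C(4,4) + C(7,4) + C(7,4) = 71.
By inclusion–exclusion: 3060 − 1661 + 71 = 1470.

1470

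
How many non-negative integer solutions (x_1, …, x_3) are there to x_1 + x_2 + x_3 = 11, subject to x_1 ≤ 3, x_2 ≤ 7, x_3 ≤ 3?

6

Without the upper bounds there are C(13,2) = 78 ways to split 11 among 3 variables.
Subtract solutions that violate a single cap (substitute x_i' = x_i − (cap_i+1)): x_1 ≥ 4 gives C(9,2) = 36; x_2 ≥ 8 gives C(5,2) = 10; x_3 ≥ 4 gives C(9,2) = 36. Together 82.
Add back pairs where two caps are both exceeded: 0 + 10 + 0 = 10.
By inclusion–exclusion the count is 78 − 82 + 10 = 6.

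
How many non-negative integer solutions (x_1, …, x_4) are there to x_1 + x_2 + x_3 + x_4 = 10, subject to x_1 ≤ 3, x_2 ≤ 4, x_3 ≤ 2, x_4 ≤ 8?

56

By stars and bars, unrestricted non-negative solutions to x_1+…+x_4 = 10 number C(10+3,3) = 286.
Subtract solutions that violate a single cap (substitute x_i' = x_i − (cap_i+1)): x_1 ≥ 4 gives C(9,3) = 84; x_2 ≥ 5 gives C(8,3) = 56; x_3 ≥ 3 gives C(10,3) = 120; x_4 ≥ 9 gives C(4,3) = 4. Together 264.
Add back pairs where two caps are both exceeded: 4 + 20 + 0 + 10 + 0 + 0 = 34.
By inclusion–exclusion the count is 286 − 264 + 34 = 56.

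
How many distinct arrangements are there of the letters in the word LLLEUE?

The 6 letters of LLLEUE have repeats: E appearing twice and L appearing 3 times.
Dividing 6! = 720 by 3!·2! = 12 for the repeated letters gives 60.

60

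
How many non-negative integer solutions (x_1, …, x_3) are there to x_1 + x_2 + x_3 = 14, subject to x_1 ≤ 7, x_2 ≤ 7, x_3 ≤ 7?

Without the upper bounds there are C(16,2) = 120 ways to split 14 among 3 variables.
Subtract solutions that violate a single cap (substitute x_i' = x_i − (cap_i+1)): x_1 ≥ 8 gives C(8,2) = 28; x_2 ≥ 8 gives C(8,2) = 28; x_3 ≥ 8 gives C(8,2) = 28. Together 84.
No two caps can be exceeded simultaneously, so the pair terms are all 0.
By inclusion–exclusion the count is 120 − 84 + 0 = 36.

36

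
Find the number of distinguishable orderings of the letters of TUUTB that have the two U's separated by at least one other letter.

18

There are 5!/(2!·2!) = 30 arrangements of TUUTB in total.
If the two U's are adjacent, glue them into one block, leaving 4 items to arrange: (4)!/(2!) = 12 ways.
Hence 30 − 12 = 18.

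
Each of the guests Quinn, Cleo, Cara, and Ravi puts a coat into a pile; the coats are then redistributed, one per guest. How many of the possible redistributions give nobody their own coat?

9

Let Aᵢ be the assignments in which guest i gets their own coat. We want the size of the complement of A₁∪…∪A_4.
By inclusion–exclusion this is Σ_{j=0}^{4} (−1)^j C(4,j)·(4−j)!.
Computing: 24 − 24 + 12 − 4 + 1 = 9.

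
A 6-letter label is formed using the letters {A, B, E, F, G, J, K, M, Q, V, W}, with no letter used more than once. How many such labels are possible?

This is a permutation of 6 out of 11: P(11,6) = 11!/5!.
That product is 11 × 10 × 9 × 8 × 7 × 6 = 332640.

332640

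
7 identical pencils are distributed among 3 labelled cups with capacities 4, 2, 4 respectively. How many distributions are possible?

9

Without the upper bounds there are C(9,2) = 36 ways to split 7 among 3 cups.
Subtract solutions that violate a single cap (substitute x_i' = x_i − (cap_i+1)): x_1 ≥ 5 gives C(4,2) = 6; x_2 ≥ 3 gives C(6,2) = 15; x_3 ≥ 5 gives C(4,2) = 6. Together 27.
No two caps can be exceeded simultaneously, so the pair terms are all 0.
By inclusion–exclusion the count is 36 − 27 + 0 = 9.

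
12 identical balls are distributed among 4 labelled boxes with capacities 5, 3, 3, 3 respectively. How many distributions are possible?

Without the upper bounds there are C(15,3) = 455 ways to split 12 among 4 boxes.
Subtract solutions that violate a single cap (substitute x_i' = x_i − (cap_i+1)): x_1 ≥ 6 gives C(9,3) = 84; x_2 ≥ 4 gives C(11,3) = 165; x_3 ≥ 4 gives C(11,3) = 165; x_4 ≥ 4 gives C(11,3) = 165. Together 579.
Add back pairs where two caps are both exceeded: 10 + 10 + 10 + 35 + 35 + 35 = 135.
Subtract triples: 0 + 0 + 0 + 1 = 1.
By inclusion–exclusion the count is 455 − 579 + 135 − 1 = 10.

10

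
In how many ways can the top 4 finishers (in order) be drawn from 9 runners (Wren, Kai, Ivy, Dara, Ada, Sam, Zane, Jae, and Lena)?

This is an ordered selection of 4 from 9: P(9,4).
That gives 9 × 8 × 7 × 6 = 3024.

3024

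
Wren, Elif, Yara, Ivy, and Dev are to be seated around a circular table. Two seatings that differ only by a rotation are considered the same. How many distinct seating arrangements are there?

Seat Wren anywhere (absorbing the rotational symmetry), then permute the other 4: (4)! = 24.

24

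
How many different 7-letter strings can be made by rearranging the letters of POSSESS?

210

The 7 letters of POSSESS have repeats: S appearing 4 times.
So there are 7! / (4!) = 210 distinguishable arrangements.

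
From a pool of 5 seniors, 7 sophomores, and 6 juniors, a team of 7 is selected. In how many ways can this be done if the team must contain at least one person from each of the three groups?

With no constraint there are C(18,7) = 31824 possible selections.
Selections missing a whole group: no seniors → C(13,7) = 1716; no sophomores → C(11,7) = 330; no juniors → C(12,7) = 792.
Add back selections omitting two groups (i.e. drawn from a single group): C(5,7) + C(7,7) + C(6,7) = 1.
By inclusion–exclusion: 31824 − 2838 + 1 = 28987.

28987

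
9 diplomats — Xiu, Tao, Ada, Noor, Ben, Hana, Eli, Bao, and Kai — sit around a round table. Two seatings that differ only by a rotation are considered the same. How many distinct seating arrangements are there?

40320

Around a circle, 9 distinct people have 9!/9 = (8)! = 40320 rotationally distinct seatings.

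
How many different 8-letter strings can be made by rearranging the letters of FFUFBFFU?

168

FFUFBFFU has 8 letters with F appearing 5 times and U appearing twice.
Dividing 8! = 40320 by 5!·2! = 240 for the repeated letters gives 168.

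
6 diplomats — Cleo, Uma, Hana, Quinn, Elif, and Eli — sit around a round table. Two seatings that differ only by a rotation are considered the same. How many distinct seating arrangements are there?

Fix one person's seat to break rotational symmetry; the remaining 5 people can be arranged in (5)! = 120 ways.

120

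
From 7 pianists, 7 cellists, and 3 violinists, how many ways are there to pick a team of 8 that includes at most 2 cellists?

5295

Split by how many cellists are chosen (0 through 2).
Sum: C(7,0)·C(10,8) + C(7,1)·C(10,7) + C(7,2)·C(10,6) = 45 + 840 + 4410 = 5295.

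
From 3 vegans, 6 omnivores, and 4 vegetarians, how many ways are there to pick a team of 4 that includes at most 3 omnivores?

Split by how many omnivores are chosen (0 through 3).
Sum: C(6,0)·C(7,4) + C(6,1)·C(7,3) + C(6,2)·C(7,2) + C(6,3)·C(7,1) = 35 + 210 + 315 + 140 = 700.

700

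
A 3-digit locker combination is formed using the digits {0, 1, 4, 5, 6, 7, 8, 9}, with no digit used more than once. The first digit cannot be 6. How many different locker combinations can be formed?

The first digit has 8−1 = 7 choices (anything except 6).
The remaining 2 digits are filled from the other 7 symbols without repetition: 7 × 6 = 42.
Total: 7 × 42 = 294.

294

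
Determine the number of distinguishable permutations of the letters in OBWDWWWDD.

2520

Letter multiplicities in OBWDWWWDD: B×1, D×3, O×1, W×4.
The number of distinct arrangements is 9!/(4!·3!) = 362880/144 = 2520.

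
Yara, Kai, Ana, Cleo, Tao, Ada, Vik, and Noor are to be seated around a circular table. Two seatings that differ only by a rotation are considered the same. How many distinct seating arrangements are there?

Around a circle, 8 distinct people have 8!/8 = (7)! = 5040 rotationally distinct seatings.

5040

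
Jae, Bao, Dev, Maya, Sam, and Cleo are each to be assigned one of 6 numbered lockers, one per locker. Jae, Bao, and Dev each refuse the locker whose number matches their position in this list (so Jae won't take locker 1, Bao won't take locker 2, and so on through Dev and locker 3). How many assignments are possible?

Let Aᵢ (for i ∈ {1, 2, 3}) be the placements that put person i in their forbidden locker. Any j of these fix j positions, leaving (6−j)! ways to fill the rest, and there are C(3,j) ways to pick which j.
By inclusion–exclusion, the number of valid placements is Σ_{j=0}^{3} (−1)^j C(3,j)·(6−j)!.
Computing: 720 − 360 + 72 − 6 = 426.

426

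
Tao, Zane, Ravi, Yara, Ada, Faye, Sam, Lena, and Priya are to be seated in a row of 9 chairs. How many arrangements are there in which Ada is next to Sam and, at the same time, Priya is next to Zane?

Treat {Ada,Sam} as one block (2 orders) and {Priya,Zane} as another (2 orders).
That leaves 7 units to arrange: 2 × 2 × 7! = 4 × 5040 = 20160.

20160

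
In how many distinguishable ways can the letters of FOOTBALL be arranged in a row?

10080

FOOTBALL has 8 letters with L appearing twice and O appearing twice.
Dividing 8! = 40320 by 2!·2! = 4 for the repeated letters gives 10080.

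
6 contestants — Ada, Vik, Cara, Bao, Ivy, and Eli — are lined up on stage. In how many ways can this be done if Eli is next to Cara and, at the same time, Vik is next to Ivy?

96

Treat {Eli,Cara} as one block (2 orders) and {Vik,Ivy} as another (2 orders).
That leaves 4 units to arrange: 2 × 2 × 4! = 4 × 24 = 96.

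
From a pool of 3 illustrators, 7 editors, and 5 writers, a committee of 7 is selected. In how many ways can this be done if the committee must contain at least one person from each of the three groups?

5516

Total 7-person selections from all 15: C(15,7) = 6435.
Subtract selections that omit an entire group: no illustrators → C(12,7) = 792; no editors → C(8,7) = 8; no writers → C(10,7) = 120.
Add back selections omitting two groups (i.e. drawn from a single group): C(3,7) + C(7,7) + C(5,7) = 1.
By inclusion–exclusion: 6435 − 920 + 1 = 5516.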